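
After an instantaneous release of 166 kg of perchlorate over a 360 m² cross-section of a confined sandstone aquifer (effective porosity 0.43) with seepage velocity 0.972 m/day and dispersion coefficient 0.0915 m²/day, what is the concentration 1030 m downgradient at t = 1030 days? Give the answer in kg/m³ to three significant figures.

0.00343 kg/m³

For an instantaneous plane source, C(x,t) = M/(n_e·A·√(4πDt)) · exp(−(x−vt)²/(4Dt)), with n_e·A the pore (flow) area.
Plume center vt = 0.972 × 1030 = 1001.16 m, so the well at 1030 m is 28.84 m downgradient of the peak.
√(4πDt) = 34.41 m, giving peak height M/(n_e·A·√(4πDt)) = 166/(0.43 × 360 × 34.41) = 0.03116 kg/m³.
(x−vt)²/(4Dt) = (28.84)²/(4 × 0.0915 × 1030) = 2.206; exp(−2.206) = 0.1101.
C = 0.03116 × 0.1101 = 0.00343 kg/m³.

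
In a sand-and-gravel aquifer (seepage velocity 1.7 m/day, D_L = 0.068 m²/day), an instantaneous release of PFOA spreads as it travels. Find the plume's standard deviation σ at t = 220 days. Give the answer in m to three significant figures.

Dispersive spreading gives a Gaussian with σ² = 2Dt; advection only shifts the center.
σ = √(2 × 0.068 × 220) = 5.47 m.

5.47 m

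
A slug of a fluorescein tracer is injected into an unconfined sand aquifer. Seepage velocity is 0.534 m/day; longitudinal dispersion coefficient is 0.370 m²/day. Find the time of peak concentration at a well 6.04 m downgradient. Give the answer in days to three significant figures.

For the 1D instantaneous-source solution, setting ∂C/∂t = 0 at fixed x gives v²t² + 2Dt − x² = 0, so t = (√(D² + v²x²) − D)/v².
√(D² + v²x²) = √(0.370² + 0.534² × 6.04²) = 3.247; v² = 0.285156.
t = (3.247 − 0.370)/0.285156 = 10.1 days (vs. the pure-advection estimate x/v = 11.3 d).

10.1 days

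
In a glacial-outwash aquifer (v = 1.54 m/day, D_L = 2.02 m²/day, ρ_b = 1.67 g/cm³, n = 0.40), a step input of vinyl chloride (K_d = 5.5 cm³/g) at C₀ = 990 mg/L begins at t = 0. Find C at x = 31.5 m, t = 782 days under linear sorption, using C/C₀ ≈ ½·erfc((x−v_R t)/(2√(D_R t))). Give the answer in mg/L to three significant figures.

Retardation factor R = 1 + ρ_b·K_d/n = 1 + 1.67 × 5.5/0.40 = 23.96.
Sorption retards both mechanisms: v_R = v/R = 0.06427 m/day, D_R = D/R = 0.08431 m²/day.
v_R·t = 0.06427 × 782 = 50.25914 m; 2√(D_R t) = 16.24 m; argument = (31.5 − 50.25914)/16.24 = -1.155.
C = C₀ × ½·erfc(-1.155) = 990 × 0.9488 = 939 mg/L.

939 mg/L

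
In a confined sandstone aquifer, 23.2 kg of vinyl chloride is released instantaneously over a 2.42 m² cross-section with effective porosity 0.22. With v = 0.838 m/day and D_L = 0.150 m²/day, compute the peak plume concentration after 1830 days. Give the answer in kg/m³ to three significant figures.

The peak of an instantaneous 1D plume sits at x = vt; there the Gaussian factor is 1 and C_max = M/(n_e·A·√(4πDt)), where n_e·A is the pore area the mass is dissolved in.
√(4πDt) = √(4π × 0.150 × 1830) = 58.73 m, so C_max = 23.2/(0.22 × 2.42 × 58.73) = 0.742 kg/m³.

0.742 kg/m³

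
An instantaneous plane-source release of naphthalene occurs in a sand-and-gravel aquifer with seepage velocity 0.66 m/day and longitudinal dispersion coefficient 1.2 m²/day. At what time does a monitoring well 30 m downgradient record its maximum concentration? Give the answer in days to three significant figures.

42.8 days

For the 1D instantaneous-source solution, setting ∂C/∂t = 0 at fixed x gives v²t² + 2Dt − x² = 0, so t = (√(D² + v²x²) − D)/v².
√(D² + v²x²) = √(1.2² + 0.66² × 30²) = 19.84; v² = 0.4356.
t = (19.84 − 1.2)/0.4356 = 42.8 days (vs. the pure-advection estimate x/v = 45.5 d).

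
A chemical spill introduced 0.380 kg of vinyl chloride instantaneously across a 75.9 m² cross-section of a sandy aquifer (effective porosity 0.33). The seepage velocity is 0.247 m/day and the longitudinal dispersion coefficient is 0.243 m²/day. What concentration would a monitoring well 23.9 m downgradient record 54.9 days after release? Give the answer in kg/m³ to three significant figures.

For an instantaneous plane source, C(x,t) = M/(n_e·A·√(4πDt)) · exp(−(x−vt)²/(4Dt)), with n_e·A the pore (flow) area.
Plume center vt = 0.247 × 54.9 = 13.5603 m, so the well at 23.9 m is 10.3397 m downgradient of the peak.
√(4πDt) = 12.95 m, giving peak height M/(n_e·A·√(4πDt)) = 0.380/(0.33 × 75.9 × 12.95) = 0.001172 kg/m³.
(x−vt)²/(4Dt) = (10.3397)²/(4 × 0.243 × 54.9) = 2.003; exp(−2.003) = 0.1349.
C = 0.001172 × 0.1349 = 0.000158 kg/m³.

0.000158 kg/m³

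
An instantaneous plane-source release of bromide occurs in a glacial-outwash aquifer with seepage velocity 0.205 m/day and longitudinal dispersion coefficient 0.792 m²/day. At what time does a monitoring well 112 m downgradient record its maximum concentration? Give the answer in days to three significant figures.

For the 1D instantaneous-source solution, setting ∂C/∂t = 0 at fixed x gives v²t² + 2Dt − x² = 0, so t = (√(D² + v²x²) − D)/v².
√(D² + v²x²) = √(0.792² + 0.205² × 112²) = 22.97; v² = 0.042025.
t = (22.97 − 0.792)/0.042025 = 528 days (vs. the pure-advection estimate x/v = 546 d).

528 days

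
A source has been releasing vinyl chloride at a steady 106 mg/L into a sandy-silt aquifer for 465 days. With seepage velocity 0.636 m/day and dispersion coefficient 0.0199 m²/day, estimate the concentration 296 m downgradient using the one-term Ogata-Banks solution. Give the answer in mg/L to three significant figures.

For a continuous step input, C/C₀ ≈ ½·erfc((x−vt)/(2√(Dt))).
vt = 0.636 × 465 = 295.74 m and 2√(Dt) = 2√(0.0199 × 465) = 6.084 m.
Argument (x−vt)/(2√(Dt)) = (296 − 295.74)/6.084 = 0.04274; ½·erfc(0.04274) = 0.4759.
C = 106 × 0.4759 = 50.4 mg/L.

50.4 mg/L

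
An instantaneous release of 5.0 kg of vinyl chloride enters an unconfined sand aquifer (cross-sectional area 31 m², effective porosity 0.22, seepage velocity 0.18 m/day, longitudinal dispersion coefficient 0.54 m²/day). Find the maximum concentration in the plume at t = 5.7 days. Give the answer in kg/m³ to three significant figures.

The peak of an instantaneous 1D plume sits at x = vt; there the Gaussian factor is 1 and C_max = M/(n_e·A·√(4πDt)), where n_e·A is the pore area the mass is dissolved in.
√(4πDt) = √(4π × 0.54 × 5.7) = 6.219 m, so C_max = 5.0/(0.22 × 31 × 6.219) = 0.118 kg/m³.

0.118 kg/m³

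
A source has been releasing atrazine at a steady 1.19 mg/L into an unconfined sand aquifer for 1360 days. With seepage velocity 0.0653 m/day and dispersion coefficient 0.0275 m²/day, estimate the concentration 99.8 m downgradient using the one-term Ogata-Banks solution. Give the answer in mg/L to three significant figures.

For a continuous step input, C/C₀ ≈ ½·erfc((x−vt)/(2√(Dt))).
vt = 0.0653 × 1360 = 88.808 m and 2√(Dt) = 2√(0.0275 × 1360) = 12.23 m.
Argument (x−vt)/(2√(Dt)) = (99.8 − 88.808)/12.23 = 0.8988; ½·erfc(0.8988) = 0.1018.
C = 1.19 × 0.1018 = 0.121 mg/L.

0.121 mg/L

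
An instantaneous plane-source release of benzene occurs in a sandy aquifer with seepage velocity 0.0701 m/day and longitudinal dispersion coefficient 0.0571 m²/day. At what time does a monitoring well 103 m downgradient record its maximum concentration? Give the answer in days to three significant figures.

For the 1D instantaneous-source solution, setting ∂C/∂t = 0 at fixed x gives v²t² + 2Dt − x² = 0, so t = (√(D² + v²x²) − D)/v².
√(D² + v²x²) = √(0.0571² + 0.0701² × 103²) = 7.221; v² = 0.00491401.
t = (7.221 − 0.0571)/0.00491401 = 1460 days (vs. the pure-advection estimate x/v = 1470 d).

1460 days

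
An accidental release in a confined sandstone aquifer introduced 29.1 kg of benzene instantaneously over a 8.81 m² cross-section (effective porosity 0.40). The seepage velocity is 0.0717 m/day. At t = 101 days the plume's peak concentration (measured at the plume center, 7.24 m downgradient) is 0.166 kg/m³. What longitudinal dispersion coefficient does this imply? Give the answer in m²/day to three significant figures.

1.95 m²/day

At the plume center C_max = M/(n_e·A·√(4πDt)), so D = M²/(4πt·(n_e·A·C_max)²).
n_e·A·C_max = 0.40 × 8.81 × 0.166 = 0.5850 kg/m.
D = 29.1²/(4π × 101 × 0.5850²) = 1.95 m²/day.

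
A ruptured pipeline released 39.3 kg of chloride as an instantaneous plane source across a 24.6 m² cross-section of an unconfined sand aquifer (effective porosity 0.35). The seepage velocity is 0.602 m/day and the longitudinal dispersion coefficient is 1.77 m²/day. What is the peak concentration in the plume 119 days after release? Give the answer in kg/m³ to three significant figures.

0.0887 kg/m³

The peak of an instantaneous 1D plume sits at x = vt; there the Gaussian factor is 1 and C_max = M/(n_e·A·√(4πDt)), where n_e·A is the pore area the mass is dissolved in.
√(4πDt) = √(4π × 1.77 × 119) = 51.45 m, so C_max = 39.3/(0.35 × 24.6 × 51.45) = 0.0887 kg/m³.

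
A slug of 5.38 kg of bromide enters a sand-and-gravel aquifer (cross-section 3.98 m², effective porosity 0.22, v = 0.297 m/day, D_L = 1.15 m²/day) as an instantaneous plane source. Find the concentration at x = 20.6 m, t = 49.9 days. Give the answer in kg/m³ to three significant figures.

For an instantaneous plane source, C(x,t) = M/(n_e·A·√(4πDt)) · exp(−(x−vt)²/(4Dt)), with n_e·A the pore (flow) area.
Plume center vt = 0.297 × 49.9 = 14.8203 m, so the well at 20.6 m is 5.7797 m downgradient of the peak.
√(4πDt) = 26.85 m, giving peak height M/(n_e·A·√(4πDt)) = 5.38/(0.22 × 3.98 × 26.85) = 0.2288 kg/m³.
(x−vt)²/(4Dt) = (5.7797)²/(4 × 1.15 × 49.9) = 0.1455; exp(−0.1455) = 0.8646.
C = 0.2288 × 0.8646 = 0.198 kg/m³.

0.198 kg/m³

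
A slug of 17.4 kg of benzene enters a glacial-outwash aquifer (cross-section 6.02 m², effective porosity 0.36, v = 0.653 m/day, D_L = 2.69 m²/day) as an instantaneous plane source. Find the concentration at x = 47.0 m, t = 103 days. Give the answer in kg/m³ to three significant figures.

For an instantaneous plane source, C(x,t) = M/(n_e·A·√(4πDt)) · exp(−(x−vt)²/(4Dt)), with n_e·A the pore (flow) area.
Plume center vt = 0.653 × 103 = 67.259 m, so the well at 47.0 m is 20.259 m upgradient of the peak.
√(4πDt) = 59.01 m, giving peak height M/(n_e·A·√(4πDt)) = 17.4/(0.36 × 6.02 × 59.01) = 0.1361 kg/m³.
(x−vt)²/(4Dt) = (-20.259)²/(4 × 2.69 × 103) = 0.3703; exp(−0.3703) = 0.6905.
C = 0.1361 × 0.6905 = 0.0940 kg/m³.

0.0940 kg/m³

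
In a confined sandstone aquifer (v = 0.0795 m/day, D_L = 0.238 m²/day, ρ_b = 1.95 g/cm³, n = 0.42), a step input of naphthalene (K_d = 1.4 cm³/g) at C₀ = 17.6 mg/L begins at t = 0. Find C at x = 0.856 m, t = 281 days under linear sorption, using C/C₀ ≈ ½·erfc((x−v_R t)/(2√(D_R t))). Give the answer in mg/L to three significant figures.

Retardation factor R = 1 + ρ_b·K_d/n = 1 + 1.95 × 1.4/0.42 = 7.500.
Sorption retards both mechanisms: v_R = v/R = 0.01060 m/day, D_R = D/R = 0.03173 m²/day.
v_R·t = 0.01060 × 281 = 2.9786 m; 2√(D_R t) = 5.972 m; argument = (0.856 − 2.9786)/5.972 = -0.3554.
C = C₀ × ½·erfc(-0.3554) = 17.6 × 0.6924 = 12.2 mg/L.

12.2 mg/L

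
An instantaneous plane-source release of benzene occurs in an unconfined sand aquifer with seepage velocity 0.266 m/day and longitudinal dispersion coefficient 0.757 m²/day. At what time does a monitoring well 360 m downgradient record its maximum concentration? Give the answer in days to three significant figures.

For the 1D instantaneous-source solution, setting ∂C/∂t = 0 at fixed x gives v²t² + 2Dt − x² = 0, so t = (√(D² + v²x²) − D)/v².
√(D² + v²x²) = √(0.757² + 0.266² × 360²) = 95.76; v² = 0.070756.
t = (95.76 − 0.757)/0.070756 = 1340 days (vs. the pure-advection estimate x/v = 1350 d).

1340 days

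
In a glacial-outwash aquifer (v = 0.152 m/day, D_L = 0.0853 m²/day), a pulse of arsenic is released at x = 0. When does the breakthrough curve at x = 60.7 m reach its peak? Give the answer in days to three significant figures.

For the 1D instantaneous-source solution, setting ∂C/∂t = 0 at fixed x gives v²t² + 2Dt − x² = 0, so t = (√(D² + v²x²) − D)/v².
√(D² + v²x²) = √(0.0853² + 0.152² × 60.7²) = 9.227; v² = 0.023104.
t = (9.227 − 0.0853)/0.023104 = 396 days (vs. the pure-advection estimate x/v = 399 d).

396 days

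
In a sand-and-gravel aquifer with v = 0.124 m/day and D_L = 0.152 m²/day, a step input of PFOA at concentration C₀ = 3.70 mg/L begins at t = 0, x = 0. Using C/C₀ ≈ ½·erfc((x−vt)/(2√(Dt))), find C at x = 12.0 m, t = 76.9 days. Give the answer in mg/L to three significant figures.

For a continuous step input, C/C₀ ≈ ½·erfc((x−vt)/(2√(Dt))).
vt = 0.124 × 76.9 = 9.5356 m and 2√(Dt) = 2√(0.152 × 76.9) = 6.838 m.
Argument (x−vt)/(2√(Dt)) = (12.0 − 9.5356)/6.838 = 0.3604; ½·erfc(0.3604) = 0.3051.
C = 3.70 × 0.3051 = 1.13 mg/L.

1.13 mg/L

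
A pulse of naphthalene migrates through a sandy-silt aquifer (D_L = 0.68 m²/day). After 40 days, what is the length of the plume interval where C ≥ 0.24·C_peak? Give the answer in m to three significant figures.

24.9 m

The plume is Gaussian with σ = √(2Dt) = √(2 × 0.68 × 40) = 7.376 m.
C/C_peak = exp(−Δx²/(2σ²)) = 0.24 ⇒ Δx = σ·√(−2 ln 0.24) = 7.376 × 1.689 = 12.46 m.
Width = 2Δx = 24.9 m.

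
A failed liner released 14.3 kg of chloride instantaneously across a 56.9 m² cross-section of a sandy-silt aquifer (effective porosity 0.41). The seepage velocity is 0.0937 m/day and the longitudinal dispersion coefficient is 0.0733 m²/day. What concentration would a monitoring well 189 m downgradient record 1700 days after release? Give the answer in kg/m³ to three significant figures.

0.00264 kg/m³

For an instantaneous plane source, C(x,t) = M/(n_e·A·√(4πDt)) · exp(−(x−vt)²/(4Dt)), with n_e·A the pore (flow) area.
Plume center vt = 0.0937 × 1700 = 159.29 m, so the well at 189 m is 29.71 m downgradient of the peak.
√(4πDt) = 39.57 m, giving peak height M/(n_e·A·√(4πDt)) = 14.3/(0.41 × 56.9 × 39.57) = 0.01549 kg/m³.
(x−vt)²/(4Dt) = (29.71)²/(4 × 0.0733 × 1700) = 1.771; exp(−1.771) = 0.1702.
C = 0.01549 × 0.1702 = 0.00264 kg/m³.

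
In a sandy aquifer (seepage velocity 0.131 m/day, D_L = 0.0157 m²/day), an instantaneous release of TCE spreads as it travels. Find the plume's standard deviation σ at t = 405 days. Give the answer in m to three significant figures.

Dispersive spreading gives a Gaussian with σ² = 2Dt; advection only shifts the center.
σ = √(2 × 0.0157 × 405) = 3.57 m.

3.57 m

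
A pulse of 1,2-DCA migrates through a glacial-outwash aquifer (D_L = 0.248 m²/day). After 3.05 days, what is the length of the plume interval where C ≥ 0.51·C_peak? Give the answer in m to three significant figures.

2.85 m

The plume is Gaussian with σ = √(2Dt) = √(2 × 0.248 × 3.05) = 1.230 m.
C/C_peak = exp(−Δx²/(2σ²)) = 0.51 ⇒ Δx = σ·√(−2 ln 0.51) = 1.230 × 1.160 = 1.427 m.
Width = 2Δx = 2.85 m.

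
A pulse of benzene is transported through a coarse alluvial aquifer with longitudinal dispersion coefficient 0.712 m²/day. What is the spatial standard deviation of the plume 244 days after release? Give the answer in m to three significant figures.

18.6 m

Dispersive spreading gives a Gaussian with σ² = 2Dt; advection only shifts the center.
σ = √(2 × 0.712 × 244) = 18.6 m.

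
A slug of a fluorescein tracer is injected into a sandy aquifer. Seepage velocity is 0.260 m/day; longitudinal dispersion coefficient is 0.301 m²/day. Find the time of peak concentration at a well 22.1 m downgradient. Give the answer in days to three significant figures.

For the 1D instantaneous-source solution, setting ∂C/∂t = 0 at fixed x gives v²t² + 2Dt − x² = 0, so t = (√(D² + v²x²) − D)/v².
√(D² + v²x²) = √(0.301² + 0.260² × 22.1²) = 5.754; v² = 0.0676.
t = (5.754 − 0.301)/0.0676 = 80.7 days (vs. the pure-advection estimate x/v = 85.0 d).

80.7 days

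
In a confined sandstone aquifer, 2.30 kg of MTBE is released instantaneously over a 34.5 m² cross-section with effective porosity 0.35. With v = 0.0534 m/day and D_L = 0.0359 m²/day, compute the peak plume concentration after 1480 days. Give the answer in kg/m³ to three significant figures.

The peak of an instantaneous 1D plume sits at x = vt; there the Gaussian factor is 1 and C_max = M/(n_e·A·√(4πDt)), where n_e·A is the pore area the mass is dissolved in.
√(4πDt) = √(4π × 0.0359 × 1480) = 25.84 m, so C_max = 2.30/(0.35 × 34.5 × 25.84) = 0.00737 kg/m³.

0.00737 kg/m³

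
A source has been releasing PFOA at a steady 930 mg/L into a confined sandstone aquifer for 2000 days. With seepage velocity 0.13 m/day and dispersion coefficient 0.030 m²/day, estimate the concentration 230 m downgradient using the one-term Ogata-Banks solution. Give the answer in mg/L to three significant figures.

927 mg/L

For a continuous step input, C/C₀ ≈ ½·erfc((x−vt)/(2√(Dt))).
vt = 0.13 × 2000 = 260 m and 2√(Dt) = 2√(0.030 × 2000) = 15.49 m.
Argument (x−vt)/(2√(Dt)) = (230 − 260)/15.49 = -1.937; ½·erfc(-1.937) = 0.9969.
C = 930 × 0.9969 = 927 mg/L.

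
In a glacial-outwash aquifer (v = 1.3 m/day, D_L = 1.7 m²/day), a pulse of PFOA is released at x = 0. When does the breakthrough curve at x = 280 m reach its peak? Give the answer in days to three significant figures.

214 days

For the 1D instantaneous-source solution, setting ∂C/∂t = 0 at fixed x gives v²t² + 2Dt − x² = 0, so t = (√(D² + v²x²) − D)/v².
√(D² + v²x²) = √(1.7² + 1.3² × 280²) = 364.0; v² = 1.69.
t = (364.0 − 1.7)/1.69 = 214 days (vs. the pure-advection estimate x/v = 215 d).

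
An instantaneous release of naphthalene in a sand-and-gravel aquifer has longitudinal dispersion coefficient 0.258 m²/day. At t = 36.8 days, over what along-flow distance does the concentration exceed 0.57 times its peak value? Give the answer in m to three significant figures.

The plume is Gaussian with σ = √(2Dt) = √(2 × 0.258 × 36.8) = 4.358 m.
C/C_peak = exp(−Δx²/(2σ²)) = 0.57 ⇒ Δx = σ·√(−2 ln 0.57) = 4.358 × 1.060 = 4.619 m.
Width = 2Δx = 9.24 m.

9.24 m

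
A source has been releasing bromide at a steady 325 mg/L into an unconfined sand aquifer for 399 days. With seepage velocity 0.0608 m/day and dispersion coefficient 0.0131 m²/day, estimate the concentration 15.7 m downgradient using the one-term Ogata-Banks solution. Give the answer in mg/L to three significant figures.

324 mg/L

For a continuous step input, C/C₀ ≈ ½·erfc((x−vt)/(2√(Dt))).
vt = 0.0608 × 399 = 24.2592 m and 2√(Dt) = 2√(0.0131 × 399) = 4.572 m.
Argument (x−vt)/(2√(Dt)) = (15.7 − 24.2592)/4.572 = -1.872; ½·erfc(-1.872) = 0.9959.
C = 325 × 0.9959 = 324 mg/L.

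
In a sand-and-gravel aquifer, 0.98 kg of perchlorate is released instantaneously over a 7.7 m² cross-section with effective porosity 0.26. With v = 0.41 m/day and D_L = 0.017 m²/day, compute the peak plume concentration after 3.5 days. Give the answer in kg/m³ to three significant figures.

The peak of an instantaneous 1D plume sits at x = vt; there the Gaussian factor is 1 and C_max = M/(n_e·A·√(4πDt)), where n_e·A is the pore area the mass is dissolved in.
√(4πDt) = √(4π × 0.017 × 3.5) = 0.8647 m, so C_max = 0.98/(0.26 × 7.7 × 0.8647) = 0.566 kg/m³.

0.566 kg/m³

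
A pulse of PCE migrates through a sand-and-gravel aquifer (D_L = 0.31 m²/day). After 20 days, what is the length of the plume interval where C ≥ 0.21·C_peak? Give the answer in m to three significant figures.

12.4 m

The plume is Gaussian with σ = √(2Dt) = √(2 × 0.31 × 20) = 3.521 m.
C/C_peak = exp(−Δx²/(2σ²)) = 0.21 ⇒ Δx = σ·√(−2 ln 0.21) = 3.521 × 1.767 = 6.222 m.
Width = 2Δx = 12.4 m.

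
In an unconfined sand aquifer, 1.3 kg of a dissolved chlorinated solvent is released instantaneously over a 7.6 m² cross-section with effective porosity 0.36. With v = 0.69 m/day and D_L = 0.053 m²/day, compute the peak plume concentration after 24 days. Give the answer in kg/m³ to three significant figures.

0.119 kg/m³

The peak of an instantaneous 1D plume sits at x = vt; there the Gaussian factor is 1 and C_max = M/(n_e·A·√(4πDt)), where n_e·A is the pore area the mass is dissolved in.
√(4πDt) = √(4π × 0.053 × 24) = 3.998 m, so C_max = 1.3/(0.36 × 7.6 × 3.998) = 0.119 kg/m³.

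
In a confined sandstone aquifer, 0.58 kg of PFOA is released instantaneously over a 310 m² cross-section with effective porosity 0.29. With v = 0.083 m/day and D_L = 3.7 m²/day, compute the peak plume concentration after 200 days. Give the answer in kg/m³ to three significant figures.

The peak of an instantaneous 1D plume sits at x = vt; there the Gaussian factor is 1 and C_max = M/(n_e·A·√(4πDt)), where n_e·A is the pore area the mass is dissolved in.
√(4πDt) = √(4π × 3.7 × 200) = 96.43 m, so C_max = 0.58/(0.29 × 310 × 96.43) = 6.69e-05 kg/m³.

6.69e-05 kg/m³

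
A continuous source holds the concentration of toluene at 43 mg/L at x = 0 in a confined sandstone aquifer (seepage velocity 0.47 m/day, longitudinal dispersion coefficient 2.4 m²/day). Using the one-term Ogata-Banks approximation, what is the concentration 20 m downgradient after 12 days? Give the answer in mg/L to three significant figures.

For a continuous step input, C/C₀ ≈ ½·erfc((x−vt)/(2√(Dt))).
vt = 0.47 × 12 = 5.64 m and 2√(Dt) = 2√(2.4 × 12) = 10.73 m.
Argument (x−vt)/(2√(Dt)) = (20 − 5.64)/10.73 = 1.338; ½·erfc(1.338) = 0.02923.
C = 43 × 0.02923 = 1.26 mg/L.

1.26 mg/L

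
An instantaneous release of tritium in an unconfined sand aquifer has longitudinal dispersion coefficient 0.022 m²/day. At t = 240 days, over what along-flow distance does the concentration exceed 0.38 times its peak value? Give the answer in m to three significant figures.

The plume is Gaussian with σ = √(2Dt) = √(2 × 0.022 × 240) = 3.250 m.
C/C_peak = exp(−Δx²/(2σ²)) = 0.38 ⇒ Δx = σ·√(−2 ln 0.38) = 3.250 × 1.391 = 4.521 m.
Width = 2Δx = 9.04 m.

9.04 m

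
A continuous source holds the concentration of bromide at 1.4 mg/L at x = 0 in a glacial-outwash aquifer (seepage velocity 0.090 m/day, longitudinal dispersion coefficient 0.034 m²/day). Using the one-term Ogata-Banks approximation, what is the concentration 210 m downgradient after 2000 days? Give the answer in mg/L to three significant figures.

0.00707 mg/L

For a continuous step input, C/C₀ ≈ ½·erfc((x−vt)/(2√(Dt))).
vt = 0.090 × 2000 = 180 m and 2√(Dt) = 2√(0.034 × 2000) = 16.49 m.
Argument (x−vt)/(2√(Dt)) = (210 − 180)/16.49 = 1.819; ½·erfc(1.819) = 0.005049.
C = 1.4 × 0.005049 = 0.00707 mg/L.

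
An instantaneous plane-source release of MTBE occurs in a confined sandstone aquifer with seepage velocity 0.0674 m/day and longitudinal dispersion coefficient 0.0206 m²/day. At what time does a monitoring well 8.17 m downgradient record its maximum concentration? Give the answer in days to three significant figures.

For the 1D instantaneous-source solution, setting ∂C/∂t = 0 at fixed x gives v²t² + 2Dt − x² = 0, so t = (√(D² + v²x²) − D)/v².
√(D² + v²x²) = √(0.0206² + 0.0674² × 8.17²) = 0.5510; v² = 0.00454276.
t = (0.5510 − 0.0206)/0.00454276 = 117 days (vs. the pure-advection estimate x/v = 121 d).

117 days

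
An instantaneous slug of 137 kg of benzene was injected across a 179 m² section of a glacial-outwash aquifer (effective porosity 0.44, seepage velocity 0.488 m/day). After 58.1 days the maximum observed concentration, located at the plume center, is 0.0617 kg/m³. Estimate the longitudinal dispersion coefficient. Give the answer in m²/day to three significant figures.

At the plume center C_max = M/(n_e·A·√(4πDt)), so D = M²/(4πt·(n_e·A·C_max)²).
n_e·A·C_max = 0.44 × 179 × 0.0617 = 4.859 kg/m.
D = 137²/(4π × 58.1 × 4.859²) = 1.09 m²/day.

1.09 m²/day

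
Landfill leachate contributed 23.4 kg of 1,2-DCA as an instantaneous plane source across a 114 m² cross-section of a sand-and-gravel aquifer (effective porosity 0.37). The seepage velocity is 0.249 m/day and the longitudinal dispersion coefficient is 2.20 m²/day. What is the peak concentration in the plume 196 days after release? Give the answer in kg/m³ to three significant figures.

0.00754 kg/m³

The peak of an instantaneous 1D plume sits at x = vt; there the Gaussian factor is 1 and C_max = M/(n_e·A·√(4πDt)), where n_e·A is the pore area the mass is dissolved in.
√(4πDt) = √(4π × 2.20 × 196) = 73.61 m, so C_max = 23.4/(0.37 × 114 × 73.61) = 0.00754 kg/m³.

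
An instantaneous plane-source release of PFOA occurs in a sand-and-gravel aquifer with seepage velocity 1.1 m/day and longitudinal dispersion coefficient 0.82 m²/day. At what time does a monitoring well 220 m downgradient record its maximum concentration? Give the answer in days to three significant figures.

For the 1D instantaneous-source solution, setting ∂C/∂t = 0 at fixed x gives v²t² + 2Dt − x² = 0, so t = (√(D² + v²x²) − D)/v².
√(D² + v²x²) = √(0.82² + 1.1² × 220²) = 242.0; v² = 1.21.
t = (242.0 − 0.82)/1.21 = 199 days (vs. the pure-advection estimate x/v = 200 d).

199 days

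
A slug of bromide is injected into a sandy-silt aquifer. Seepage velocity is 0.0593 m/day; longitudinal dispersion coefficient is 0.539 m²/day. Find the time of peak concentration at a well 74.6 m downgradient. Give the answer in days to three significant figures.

For the 1D instantaneous-source solution, setting ∂C/∂t = 0 at fixed x gives v²t² + 2Dt − x² = 0, so t = (√(D² + v²x²) − D)/v².
√(D² + v²x²) = √(0.539² + 0.0593² × 74.6²) = 4.456; v² = 0.00351649.
t = (4.456 − 0.539)/0.00351649 = 1110 days (vs. the pure-advection estimate x/v = 1260 d).

1110 days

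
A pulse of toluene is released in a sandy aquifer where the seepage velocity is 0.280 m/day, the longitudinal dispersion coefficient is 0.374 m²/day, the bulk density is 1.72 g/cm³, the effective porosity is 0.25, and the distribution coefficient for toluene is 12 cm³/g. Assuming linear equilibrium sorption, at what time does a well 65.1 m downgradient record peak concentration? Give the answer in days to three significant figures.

Retardation factor R = 1 + ρ_b·K_d/n = 1 + 1.72 × 12/0.25 = 83.56.
Sorption retards both mechanisms: v_R = v/R = 0.003351 m/day, D_R = D/R = 0.004476 m²/day.
Peak time from v_R²t² + 2D_R t − x² = 0: t = (√(D_R² + v_R²x²) − D_R)/v_R².
√(D_R² + v_R²x²) = √(0.004476² + 0.003351² × 65.1²) = 0.2182; v_R² = 1.123e-05.
t = (0.2182 − 0.004476)/1.123e-05 = 19000 days.

19000 days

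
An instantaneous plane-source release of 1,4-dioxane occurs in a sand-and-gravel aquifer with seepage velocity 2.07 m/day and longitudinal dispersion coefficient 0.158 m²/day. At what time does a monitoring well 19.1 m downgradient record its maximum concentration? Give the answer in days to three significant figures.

For the 1D instantaneous-source solution, setting ∂C/∂t = 0 at fixed x gives v²t² + 2Dt − x² = 0, so t = (√(D² + v²x²) − D)/v².
√(D² + v²x²) = √(0.158² + 2.07² × 19.1²) = 39.54; v² = 4.2849.
t = (39.54 − 0.158)/4.2849 = 9.19 days (vs. the pure-advection estimate x/v = 9.23 d).

9.19 days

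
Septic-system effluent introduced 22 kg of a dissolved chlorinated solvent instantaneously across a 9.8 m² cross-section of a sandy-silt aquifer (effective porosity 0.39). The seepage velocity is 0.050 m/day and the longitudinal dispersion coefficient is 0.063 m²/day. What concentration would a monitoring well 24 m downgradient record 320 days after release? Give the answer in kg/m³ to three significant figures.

0.164 kg/m³

For an instantaneous plane source, C(x,t) = M/(n_e·A·√(4πDt)) · exp(−(x−vt)²/(4Dt)), with n_e·A the pore (flow) area.
Plume center vt = 0.050 × 320 = 16 m, so the well at 24 m is 8 m downgradient of the peak.
√(4πDt) = 15.92 m, giving peak height M/(n_e·A·√(4πDt)) = 22/(0.39 × 9.8 × 15.92) = 0.3616 kg/m³.
(x−vt)²/(4Dt) = (8)²/(4 × 0.063 × 320) = 0.7937; exp(−0.7937) = 0.4522.
C = 0.3616 × 0.4522 = 0.164 kg/m³.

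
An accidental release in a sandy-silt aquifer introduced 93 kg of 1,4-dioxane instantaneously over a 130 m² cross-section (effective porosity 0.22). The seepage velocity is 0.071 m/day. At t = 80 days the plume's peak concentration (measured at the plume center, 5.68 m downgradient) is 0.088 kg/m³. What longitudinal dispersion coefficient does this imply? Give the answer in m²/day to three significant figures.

1.36 m²/day

At the plume center C_max = M/(n_e·A·√(4πDt)), so D = M²/(4πt·(n_e·A·C_max)²).
n_e·A·C_max = 0.22 × 130 × 0.088 = 2.517 kg/m.
D = 93²/(4π × 80 × 2.517²) = 1.36 m²/day.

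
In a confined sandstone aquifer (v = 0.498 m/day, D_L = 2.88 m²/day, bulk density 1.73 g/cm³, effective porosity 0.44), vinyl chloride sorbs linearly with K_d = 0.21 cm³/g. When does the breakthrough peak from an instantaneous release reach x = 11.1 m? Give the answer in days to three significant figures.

Retardation factor R = 1 + ρ_b·K_d/n = 1 + 1.73 × 0.21/0.44 = 1.826.
Sorption retards both mechanisms: v_R = v/R = 0.2727 m/day, D_R = D/R = 1.577 m²/day.
Peak time from v_R²t² + 2D_R t − x² = 0: t = (√(D_R² + v_R²x²) − D_R)/v_R².
√(D_R² + v_R²x²) = √(1.577² + 0.2727² × 11.1²) = 3.413; v_R² = 0.07437.
t = (3.413 − 1.577)/0.07437 = 24.7 days.

24.7 days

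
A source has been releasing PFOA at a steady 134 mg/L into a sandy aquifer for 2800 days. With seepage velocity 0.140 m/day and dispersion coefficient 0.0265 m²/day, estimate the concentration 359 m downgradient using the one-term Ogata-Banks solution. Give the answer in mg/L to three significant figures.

For a continuous step input, C/C₀ ≈ ½·erfc((x−vt)/(2√(Dt))).
vt = 0.140 × 2800 = 392 m and 2√(Dt) = 2√(0.0265 × 2800) = 17.23 m.
Argument (x−vt)/(2√(Dt)) = (359 − 392)/17.23 = -1.915; ½·erfc(-1.915) = 0.9966.
C = 134 × 0.9966 = 134 mg/L.

134 mg/L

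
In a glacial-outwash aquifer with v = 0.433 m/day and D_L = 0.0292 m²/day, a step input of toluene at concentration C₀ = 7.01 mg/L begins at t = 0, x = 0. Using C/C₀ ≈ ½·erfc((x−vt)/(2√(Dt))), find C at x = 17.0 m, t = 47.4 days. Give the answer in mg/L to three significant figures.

6.89 mg/L

For a continuous step input, C/C₀ ≈ ½·erfc((x−vt)/(2√(Dt))).
vt = 0.433 × 47.4 = 20.5242 m and 2√(Dt) = 2√(0.0292 × 47.4) = 2.353 m.
Argument (x−vt)/(2√(Dt)) = (17.0 − 20.5242)/2.353 = -1.498; ½·erfc(-1.498) = 0.9829.
C = 7.01 × 0.9829 = 6.89 mg/L.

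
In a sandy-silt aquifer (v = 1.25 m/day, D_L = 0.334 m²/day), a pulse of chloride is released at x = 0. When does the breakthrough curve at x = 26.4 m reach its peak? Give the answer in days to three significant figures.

For the 1D instantaneous-source solution, setting ∂C/∂t = 0 at fixed x gives v²t² + 2Dt − x² = 0, so t = (√(D² + v²x²) − D)/v².
√(D² + v²x²) = √(0.334² + 1.25² × 26.4²) = 33.00; v² = 1.5625.
t = (33.00 − 0.334)/1.5625 = 20.9 days (vs. the pure-advection estimate x/v = 21.1 d).

20.9 days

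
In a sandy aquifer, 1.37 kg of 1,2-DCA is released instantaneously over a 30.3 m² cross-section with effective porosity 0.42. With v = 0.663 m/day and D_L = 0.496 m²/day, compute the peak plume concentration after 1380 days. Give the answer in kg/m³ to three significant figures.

The peak of an instantaneous 1D plume sits at x = vt; there the Gaussian factor is 1 and C_max = M/(n_e·A·√(4πDt)), where n_e·A is the pore area the mass is dissolved in.
√(4πDt) = √(4π × 0.496 × 1380) = 92.74 m, so C_max = 1.37/(0.42 × 30.3 × 92.74) = 0.00116 kg/m³.

0.00116 kg/m³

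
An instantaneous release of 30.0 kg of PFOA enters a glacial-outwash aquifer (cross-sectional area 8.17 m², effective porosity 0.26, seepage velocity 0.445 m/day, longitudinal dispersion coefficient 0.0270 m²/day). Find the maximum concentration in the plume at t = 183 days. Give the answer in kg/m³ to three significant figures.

The peak of an instantaneous 1D plume sits at x = vt; there the Gaussian factor is 1 and C_max = M/(n_e·A·√(4πDt)), where n_e·A is the pore area the mass is dissolved in.
√(4πDt) = √(4π × 0.0270 × 183) = 7.880 m, so C_max = 30.0/(0.26 × 8.17 × 7.880) = 1.79 kg/m³.

1.79 kg/m³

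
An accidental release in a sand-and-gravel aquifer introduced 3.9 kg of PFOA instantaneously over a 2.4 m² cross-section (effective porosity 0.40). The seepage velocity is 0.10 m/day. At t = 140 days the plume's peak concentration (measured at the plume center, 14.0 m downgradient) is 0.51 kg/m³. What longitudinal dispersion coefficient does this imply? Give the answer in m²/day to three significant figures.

0.0361 m²/day

At the plume center C_max = M/(n_e·A·√(4πDt)), so D = M²/(4πt·(n_e·A·C_max)²).
n_e·A·C_max = 0.40 × 2.4 × 0.51 = 0.4896 kg/m.
D = 3.9²/(4π × 140 × 0.4896²) = 0.0361 m²/day.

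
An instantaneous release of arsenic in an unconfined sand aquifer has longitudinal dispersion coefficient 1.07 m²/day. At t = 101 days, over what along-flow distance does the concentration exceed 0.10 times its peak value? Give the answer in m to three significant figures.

The plume is Gaussian with σ = √(2Dt) = √(2 × 1.07 × 101) = 14.70 m.
C/C_peak = exp(−Δx²/(2σ²)) = 0.10 ⇒ Δx = σ·√(−2 ln 0.10) = 14.70 × 2.146 = 31.55 m.
Width = 2Δx = 63.1 m.

63.1 m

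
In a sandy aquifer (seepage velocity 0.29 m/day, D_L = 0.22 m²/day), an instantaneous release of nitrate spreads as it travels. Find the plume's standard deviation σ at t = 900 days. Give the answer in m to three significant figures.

19.9 m

Dispersive spreading gives a Gaussian with σ² = 2Dt; advection only shifts the center.
σ = √(2 × 0.22 × 900) = 19.9 m.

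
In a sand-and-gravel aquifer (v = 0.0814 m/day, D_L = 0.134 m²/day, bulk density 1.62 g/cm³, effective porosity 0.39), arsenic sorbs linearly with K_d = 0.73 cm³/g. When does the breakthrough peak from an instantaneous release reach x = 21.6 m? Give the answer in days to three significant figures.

Retardation factor R = 1 + ρ_b·K_d/n = 1 + 1.62 × 0.73/0.39 = 4.032.
Sorption retards both mechanisms: v_R = v/R = 0.02019 m/day, D_R = D/R = 0.03323 m²/day.
Peak time from v_R²t² + 2D_R t − x² = 0: t = (√(D_R² + v_R²x²) − D_R)/v_R².
√(D_R² + v_R²x²) = √(0.03323² + 0.02019² × 21.6²) = 0.4374; v_R² = 0.0004076.
t = (0.4374 − 0.03323)/0.0004076 = 992 days.

992 days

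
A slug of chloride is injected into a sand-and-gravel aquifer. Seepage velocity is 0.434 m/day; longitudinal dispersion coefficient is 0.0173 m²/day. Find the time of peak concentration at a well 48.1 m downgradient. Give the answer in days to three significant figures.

For the 1D instantaneous-source solution, setting ∂C/∂t = 0 at fixed x gives v²t² + 2Dt − x² = 0, so t = (√(D² + v²x²) − D)/v².
√(D² + v²x²) = √(0.0173² + 0.434² × 48.1²) = 20.88; v² = 0.188356.
t = (20.88 − 0.0173)/0.188356 = 111 days (vs. the pure-advection estimate x/v = 111 d).

111 days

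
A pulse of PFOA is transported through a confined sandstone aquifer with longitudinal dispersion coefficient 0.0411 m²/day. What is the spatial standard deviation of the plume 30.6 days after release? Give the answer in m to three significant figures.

Dispersive spreading gives a Gaussian with σ² = 2Dt; advection only shifts the center.
σ = √(2 × 0.0411 × 30.6) = 1.59 m.

1.59 m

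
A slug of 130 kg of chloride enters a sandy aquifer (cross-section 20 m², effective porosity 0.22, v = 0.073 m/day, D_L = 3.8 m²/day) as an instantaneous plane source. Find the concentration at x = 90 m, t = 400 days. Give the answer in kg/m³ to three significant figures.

For an instantaneous plane source, C(x,t) = M/(n_e·A·√(4πDt)) · exp(−(x−vt)²/(4Dt)), with n_e·A the pore (flow) area.
Plume center vt = 0.073 × 400 = 29.2 m, so the well at 90 m is 60.8 m downgradient of the peak.
√(4πDt) = 138.2 m, giving peak height M/(n_e·A·√(4πDt)) = 130/(0.22 × 20 × 138.2) = 0.2138 kg/m³.
(x−vt)²/(4Dt) = (60.8)²/(4 × 3.8 × 400) = 0.6080; exp(−0.6080) = 0.5444.
C = 0.2138 × 0.5444 = 0.116 kg/m³.

0.116 kg/m³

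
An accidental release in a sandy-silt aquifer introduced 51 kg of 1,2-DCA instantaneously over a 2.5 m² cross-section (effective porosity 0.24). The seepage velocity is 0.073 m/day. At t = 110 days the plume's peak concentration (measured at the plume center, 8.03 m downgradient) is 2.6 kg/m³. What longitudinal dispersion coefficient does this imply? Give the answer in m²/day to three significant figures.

At the plume center C_max = M/(n_e·A·√(4πDt)), so D = M²/(4πt·(n_e·A·C_max)²).
n_e·A·C_max = 0.24 × 2.5 × 2.6 = 1.560 kg/m.
D = 51²/(4π × 110 × 1.560²) = 0.773 m²/day.

0.773 m²/day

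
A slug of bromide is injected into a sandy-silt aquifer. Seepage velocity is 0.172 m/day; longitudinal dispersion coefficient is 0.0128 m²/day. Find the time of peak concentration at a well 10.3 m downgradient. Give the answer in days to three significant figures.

For the 1D instantaneous-source solution, setting ∂C/∂t = 0 at fixed x gives v²t² + 2Dt − x² = 0, so t = (√(D² + v²x²) − D)/v².
√(D² + v²x²) = √(0.0128² + 0.172² × 10.3²) = 1.772; v² = 0.029584.
t = (1.772 − 0.0128)/0.029584 = 59.5 days (vs. the pure-advection estimate x/v = 59.9 d).

59.5 days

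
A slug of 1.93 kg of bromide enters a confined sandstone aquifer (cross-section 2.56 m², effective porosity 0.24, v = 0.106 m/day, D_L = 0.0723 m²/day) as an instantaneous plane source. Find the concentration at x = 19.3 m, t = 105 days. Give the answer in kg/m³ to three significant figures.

0.0357 kg/m³

For an instantaneous plane source, C(x,t) = M/(n_e·A·√(4πDt)) · exp(−(x−vt)²/(4Dt)), with n_e·A the pore (flow) area.
Plume center vt = 0.106 × 105 = 11.13 m, so the well at 19.3 m is 8.17 m downgradient of the peak.
√(4πDt) = 9.767 m, giving peak height M/(n_e·A·√(4πDt)) = 1.93/(0.24 × 2.56 × 9.767) = 0.3216 kg/m³.
(x−vt)²/(4Dt) = (8.17)²/(4 × 0.0723 × 105) = 2.198; exp(−2.198) = 0.1110.
C = 0.3216 × 0.1110 = 0.0357 kg/m³.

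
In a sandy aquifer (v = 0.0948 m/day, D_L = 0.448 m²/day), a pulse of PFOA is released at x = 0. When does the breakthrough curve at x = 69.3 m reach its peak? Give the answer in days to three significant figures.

For the 1D instantaneous-source solution, setting ∂C/∂t = 0 at fixed x gives v²t² + 2Dt − x² = 0, so t = (√(D² + v²x²) − D)/v².
√(D² + v²x²) = √(0.448² + 0.0948² × 69.3²) = 6.585; v² = 0.00898704.
t = (6.585 − 0.448)/0.00898704 = 683 days (vs. the pure-advection estimate x/v = 731 d).

683 days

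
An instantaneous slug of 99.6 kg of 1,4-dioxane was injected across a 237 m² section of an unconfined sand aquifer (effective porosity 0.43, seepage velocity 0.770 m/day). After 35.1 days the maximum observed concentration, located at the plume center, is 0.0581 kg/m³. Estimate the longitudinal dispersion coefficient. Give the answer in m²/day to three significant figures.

0.642 m²/day

At the plume center C_max = M/(n_e·A·√(4πDt)), so D = M²/(4πt·(n_e·A·C_max)²).
n_e·A·C_max = 0.43 × 237 × 0.0581 = 5.921 kg/m.
D = 99.6²/(4π × 35.1 × 5.921²) = 0.642 m²/day.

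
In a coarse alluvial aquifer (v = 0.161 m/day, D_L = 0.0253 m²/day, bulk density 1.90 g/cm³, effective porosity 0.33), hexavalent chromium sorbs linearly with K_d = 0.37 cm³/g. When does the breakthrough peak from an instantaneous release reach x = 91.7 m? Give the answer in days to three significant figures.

Retardation factor R = 1 + ρ_b·K_d/n = 1 + 1.90 × 0.37/0.33 = 3.130.
Sorption retards both mechanisms: v_R = v/R = 0.05144 m/day, D_R = D/R = 0.008083 m²/day.
Peak time from v_R²t² + 2D_R t − x² = 0: t = (√(D_R² + v_R²x²) − D_R)/v_R².
√(D_R² + v_R²x²) = √(0.008083² + 0.05144² × 91.7²) = 4.717; v_R² = 0.002646.
t = (4.717 − 0.008083)/0.002646 = 1780 days.

1780 days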